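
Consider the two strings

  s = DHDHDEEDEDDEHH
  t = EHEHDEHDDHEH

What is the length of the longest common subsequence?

8

Match H [2,2], then H [4,4], then D [5,5], then E [6,6], then D [8,8], then D [10,9], then E [12,11], then H [14,12] — 8 characters in the same relative order in both. The LCS DP gives dp[14][12] = 8, so this is optimal.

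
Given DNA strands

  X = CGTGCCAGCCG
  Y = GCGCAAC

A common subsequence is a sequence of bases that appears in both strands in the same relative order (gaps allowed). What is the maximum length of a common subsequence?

Pick C at X[1]=Y[2] → G at X[4]=Y[3] → C at X[5]=Y[4] → A at X[7]=Y[6] → C at X[10]=Y[7]; all 5 bases appear in both, in order. Since dp[11][7] = 5, nothing longer is possible.

5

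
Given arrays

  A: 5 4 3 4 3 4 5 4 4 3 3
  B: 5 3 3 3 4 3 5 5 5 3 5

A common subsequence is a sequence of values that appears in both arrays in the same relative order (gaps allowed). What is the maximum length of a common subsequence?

One common subsequence of length 6: 5 [1,1], then 3 [3,4], then 4 [4,5], then 3 [5,6], then 5 [7,9], then 3 [10,10]. Since dp[11][11] = 6, nothing longer is possible.

6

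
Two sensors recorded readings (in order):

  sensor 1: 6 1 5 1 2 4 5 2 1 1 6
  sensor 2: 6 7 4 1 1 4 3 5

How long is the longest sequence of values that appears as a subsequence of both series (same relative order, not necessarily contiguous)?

Match 6 [1,1] → 1 [2,4] → 1 [4,5] → 4 [6,6] → 5 [7,8] — 5 values in the same relative order in both. The LCS DP gives dp[11][8] = 5, so this is optimal.

5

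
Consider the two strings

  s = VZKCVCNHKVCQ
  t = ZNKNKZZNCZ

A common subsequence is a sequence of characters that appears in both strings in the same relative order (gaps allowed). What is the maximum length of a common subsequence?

Let dp[i][j] be the LCS length of the first i characters of s and the first j characters of t. dp[i][j] = dp[i-1][j-1]+1 when the i-th and j-th characters match, else max(dp[i-1][j], dp[i][j-1]).
    ·  Z  N  K  N  K  Z  Z  N  C  Z
 ·  0  0  0  0  0  0  0  0  0  0  0
 V  0  0  0  0  0  0  0  0  0  0  0
 Z  0  1  1  1  1  1  1  1  1  1  1
 K  0  1  1  2  2  2  2  2  2  2  2
 C  0  1  1  2  2  2  2  2  2  3  3
 V  0  1  1  2  2  2  2  2  2  3  3
 C  0  1  1  2  2  2  2  2  2  3  3
 N  0  1  2  2  3  3  3  3  3  3  3
 H  0  1  2  2  3  3  3  3  3  3  3
 K  0  1  2  3  3  4  4  4  4  4  4
 V  0  1  2  3  3  4  4  4  4  4  4
 C  0  1  2  3  3  4  4  4  4  5  5
 Q  0  1  2  3  3  4  4  4  4  5  5
dp[12][10] = 5. One LCS (by backtracking along matches): ZKNKC.

5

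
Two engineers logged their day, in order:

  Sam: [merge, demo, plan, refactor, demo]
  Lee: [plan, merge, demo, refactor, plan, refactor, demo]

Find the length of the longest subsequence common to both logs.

Taking merge (Sam #1, Lee #2), then demo (Sam #2, Lee #3), then plan (Sam #3, Lee #5), then refactor (Sam #4, Lee #6), then demo (Sam #5, Lee #7) gives a common subsequence of length 5, and the DP table's final entry dp[5][7] is also 5, so no common subsequence is longer.

5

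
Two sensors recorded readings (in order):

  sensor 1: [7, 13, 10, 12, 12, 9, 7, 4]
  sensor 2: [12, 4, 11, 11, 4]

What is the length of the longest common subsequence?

2

Let dp[i][j] be the LCS length of the first i values of sensor 1 and the first j values of sensor 2. dp[i][j] = dp[i-1][j-1]+1 when the i-th and j-th values match, else max(dp[i-1][j], dp[i][j-1]).
    · 12  4 11 11  4
 ·  0  0  0  0  0  0
 7  0  0  0  0  0  0
13  0  0  0  0  0  0
10  0  0  0  0  0  0
12  0  1  1  1  1  1
12  0  1  1  1  1  1
 9  0  1  1  1  1  1
 7  0  1  1  1  1  1
 4  0  1  2  2  2  2
dp[8][5] = 2. One LCS (by backtracking along matches): 12, 4.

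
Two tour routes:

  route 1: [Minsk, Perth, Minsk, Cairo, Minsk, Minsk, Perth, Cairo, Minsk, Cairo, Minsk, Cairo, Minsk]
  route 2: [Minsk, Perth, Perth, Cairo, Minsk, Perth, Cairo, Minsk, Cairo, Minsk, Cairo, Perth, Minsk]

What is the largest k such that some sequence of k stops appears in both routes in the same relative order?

Pick Minsk (route 1 #1, route 2 #1); then Perth (route 1 #2, route 2 #3); then Cairo (route 1 #4, route 2 #4); then Minsk (route 1 #6, route 2 #5); then Perth (route 1 #7, route 2 #6); then Cairo (route 1 #8, route 2 #7); then Minsk (route 1 #9, route 2 #8); then Cairo (route 1 #10, route 2 #9); then Minsk (route 1 #11, route 2 #10); then Cairo (route 1 #12, route 2 #11); then Minsk (route 1 #13, route 2 #13); all 11 stops appear in both, in order, and the DP table's final entry dp[13][13] is also 11, so no common subsequence is longer.

11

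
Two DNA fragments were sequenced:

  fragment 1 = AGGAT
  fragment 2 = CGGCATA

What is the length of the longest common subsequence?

Taking G at fragment 1[2]=fragment 2[2], then G at fragment 1[3]=fragment 2[3], then A at fragment 1[4]=fragment 2[5], then T at fragment 1[5]=fragment 2[6] gives a common subsequence of length 4, and the DP table's final entry dp[5][7] is also 4, so no common subsequence is longer.

4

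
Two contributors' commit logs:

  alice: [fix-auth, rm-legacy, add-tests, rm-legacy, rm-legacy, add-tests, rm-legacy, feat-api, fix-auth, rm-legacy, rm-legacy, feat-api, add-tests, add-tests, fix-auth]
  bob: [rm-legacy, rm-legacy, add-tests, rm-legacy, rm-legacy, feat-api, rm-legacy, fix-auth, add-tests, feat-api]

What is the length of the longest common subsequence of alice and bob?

7

Match rm-legacy [2,2]; then add-tests [3,3]; then rm-legacy [4,4]; then rm-legacy [5,5]; then rm-legacy [7,7]; then fix-auth [9,8]; then feat-api [12,10] — 7 commits in the same relative order in both. dp[15][10] = 7 confirms this is the maximum.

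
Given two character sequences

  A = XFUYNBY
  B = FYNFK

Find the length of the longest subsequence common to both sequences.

Match F (A #2, B #1), then Y (A #4, B #2), then N (A #5, B #3) — 3 characters in the same relative order in both, and the DP table's final entry dp[7][5] is also 3, so no common subsequence is longer.

3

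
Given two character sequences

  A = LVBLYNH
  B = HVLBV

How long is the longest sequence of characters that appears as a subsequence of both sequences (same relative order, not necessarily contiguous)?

Match L at A[1]=B[3], V at A[2]=B[5] — 2 characters in the same relative order in both. The LCS DP gives dp[7][5] = 2, so this is optimal.

2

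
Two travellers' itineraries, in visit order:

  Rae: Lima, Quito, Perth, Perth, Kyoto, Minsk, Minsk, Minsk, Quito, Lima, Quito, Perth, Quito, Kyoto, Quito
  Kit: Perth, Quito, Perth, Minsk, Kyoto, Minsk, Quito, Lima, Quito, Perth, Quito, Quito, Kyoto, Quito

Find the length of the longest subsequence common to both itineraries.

Pick Quito at Rae[2]=Kit[2] → Perth at Rae[3]=Kit[3] → Kyoto at Rae[5]=Kit[5] → Minsk at Rae[8]=Kit[6] → Quito at Rae[9]=Kit[7] → Lima at Rae[10]=Kit[8] → Quito at Rae[11]=Kit[9] → Perth at Rae[12]=Kit[10] → Quito at Rae[13]=Kit[12] → Kyoto at Rae[14]=Kit[13] → Quito at Rae[15]=Kit[14]; all 11 stops appear in both, in order. The LCS DP gives dp[15][14] = 11, so this is optimal.

11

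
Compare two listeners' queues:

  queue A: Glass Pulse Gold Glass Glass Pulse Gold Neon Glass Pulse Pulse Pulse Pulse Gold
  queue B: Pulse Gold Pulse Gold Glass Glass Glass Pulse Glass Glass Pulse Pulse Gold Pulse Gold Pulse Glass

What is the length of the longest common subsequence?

10

Taking Pulse [2,3] → Gold [3,4] → Glass [4,6] → Glass [5,7] → Pulse [6,8] → Glass [9,10] → Pulse [10,11] → Pulse [11,12] → Pulse [12,14] → Pulse [13,16] gives a common subsequence of length 10, and the DP table's final entry dp[14][17] is also 10, so no common subsequence is longer.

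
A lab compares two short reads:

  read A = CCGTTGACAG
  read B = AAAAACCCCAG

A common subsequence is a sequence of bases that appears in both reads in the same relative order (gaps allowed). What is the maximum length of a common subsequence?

Pick C (read A #1, read B #7), then C (read A #2, read B #8), then C (read A #8, read B #9), then A (read A #9, read B #10), then G (read A #10, read B #11); all 5 bases appear in both, in order, and the DP table's final entry dp[10][11] is also 5, so no common subsequence is longer.

5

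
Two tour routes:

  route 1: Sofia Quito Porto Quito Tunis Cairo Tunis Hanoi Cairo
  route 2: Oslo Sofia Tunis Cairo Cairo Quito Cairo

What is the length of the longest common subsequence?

4

Pick Sofia [1,2], Tunis [5,3], Cairo [6,5], Cairo [9,7]; all 4 stops appear in both, in order. The LCS DP gives dp[9][7] = 4, so this is optimal.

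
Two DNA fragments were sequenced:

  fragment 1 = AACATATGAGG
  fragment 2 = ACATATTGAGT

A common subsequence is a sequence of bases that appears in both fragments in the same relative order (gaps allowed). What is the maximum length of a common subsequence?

9

Match A [2,1], C [3,2], A [4,3], T [5,4], A [6,5], T [7,7], G [8,8], A [9,9], G [10,10] — 9 bases in the same relative order in both, and the DP table's final entry dp[11][11] is also 9, so no common subsequence is longer.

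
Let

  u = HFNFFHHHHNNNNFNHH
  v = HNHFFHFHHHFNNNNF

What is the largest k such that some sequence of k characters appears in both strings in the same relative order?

Taking H (u #1, v #1); then N (u #3, v #2); then F (u #4, v #4); then F (u #5, v #5); then H (u #6, v #6); then H (u #7, v #8); then H (u #8, v #9); then H (u #9, v #10); then N (u #10, v #12); then N (u #11, v #13); then N (u #12, v #14); then N (u #13, v #15); then F (u #14, v #16) gives a common subsequence of length 13, and the DP table's final entry dp[17][16] is also 13, so no common subsequence is longer.

13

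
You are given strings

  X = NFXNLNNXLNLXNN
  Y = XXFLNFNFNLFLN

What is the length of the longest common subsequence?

Taking N (X #1, Y #5); then F (X #2, Y #6); then N (X #4, Y #7); then N (X #7, Y #9); then L (X #9, Y #10); then L (X #11, Y #12); then N (X #14, Y #13) gives a common subsequence of length 7. The LCS DP gives dp[14][13] = 7, so this is optimal.

7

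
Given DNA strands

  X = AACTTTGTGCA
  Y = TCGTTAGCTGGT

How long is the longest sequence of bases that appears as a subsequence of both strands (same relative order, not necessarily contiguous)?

Pick C (X #3, Y #2), T (X #4, Y #4), T (X #5, Y #5), T (X #6, Y #9), G (X #7, Y #11), T (X #8, Y #12); all 6 bases appear in both, in order. Since dp[11][12] = 6, nothing longer is possible.

6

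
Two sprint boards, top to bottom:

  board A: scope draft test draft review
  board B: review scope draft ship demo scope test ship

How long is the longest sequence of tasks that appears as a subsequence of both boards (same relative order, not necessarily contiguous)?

3

One common subsequence of length 3: scope (board A #1, board B #2), then draft (board A #2, board B #3), then test (board A #3, board B #7). dp[5][8] = 3 confirms this is the maximum.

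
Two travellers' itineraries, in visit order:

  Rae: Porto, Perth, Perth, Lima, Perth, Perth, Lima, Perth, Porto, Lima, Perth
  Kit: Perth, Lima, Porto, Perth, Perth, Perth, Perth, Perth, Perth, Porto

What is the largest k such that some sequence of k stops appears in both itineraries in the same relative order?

Pick Porto [1,3], Perth [2,5], Perth [3,6], Perth [5,7], Perth [6,8], Perth [8,9], Porto [9,10]; all 7 stops appear in both, in order. dp[11][10] = 7 confirms this is the maximum.

7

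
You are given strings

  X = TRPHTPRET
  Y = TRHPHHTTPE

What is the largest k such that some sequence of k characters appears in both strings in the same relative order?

Taking T (X #1, Y #1); then R (X #2, Y #2); then P (X #3, Y #4); then H (X #4, Y #6); then T (X #5, Y #8); then P (X #6, Y #9); then E (X #8, Y #10) gives a common subsequence of length 7. Since dp[9][10] = 7, nothing longer is possible.

7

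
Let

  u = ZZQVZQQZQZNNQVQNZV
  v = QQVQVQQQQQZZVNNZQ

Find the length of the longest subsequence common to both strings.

One common subsequence of length 9: Q (u #3, v #4); then V (u #4, v #5); then Q (u #6, v #9); then Q (u #7, v #10); then Z (u #8, v #11); then Z (u #10, v #12); then N (u #11, v #14); then N (u #12, v #15); then Q (u #15, v #17). Since dp[18][17] = 9, nothing longer is possible.

9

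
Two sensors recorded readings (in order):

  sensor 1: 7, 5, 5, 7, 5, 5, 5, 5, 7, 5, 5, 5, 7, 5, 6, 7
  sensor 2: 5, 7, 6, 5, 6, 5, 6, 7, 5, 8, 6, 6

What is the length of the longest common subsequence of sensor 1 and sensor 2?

Match 5 [3,1]; then 7 [4,2]; then 5 [5,4]; then 5 [6,6]; then 7 [9,8]; then 5 [10,9]; then 6 [15,12] — 7 values in the same relative order in both. The LCS DP gives dp[16][12] = 7, so this is optimal.

7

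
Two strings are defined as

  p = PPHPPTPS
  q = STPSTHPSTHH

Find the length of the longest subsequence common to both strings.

4

Let dp[i][j] be the LCS length of the first i characters of p and the first j characters of q. dp[i][j] = dp[i-1][j-1]+1 when the i-th and j-th characters match, else max(dp[i-1][j], dp[i][j-1]).
    ·  S  T  P  S  T  H  P  S  T  H  H
 ·  0  0  0  0  0  0  0  0  0  0  0  0
 P  0  0  0  1  1  1  1  1  1  1  1  1
 P  0  0  0  1  1  1  1  2  2  2  2  2
 H  0  0  0  1  1  1  2  2  2  2  3  3
 P  0  0  0  1  1  1  2  3  3  3  3  3
 P  0  0  0  1  1  1  2  3  3  3  3  3
 T  0  0  1  1  1  2  2  3  3  4  4  4
 P  0  0  1  2  2  2  2  3  3  4  4  4
 S  0  1  1  2  3  3  3  3  4  4  4  4
dp[8][11] = 4. One LCS (by backtracking along matches): PHPT.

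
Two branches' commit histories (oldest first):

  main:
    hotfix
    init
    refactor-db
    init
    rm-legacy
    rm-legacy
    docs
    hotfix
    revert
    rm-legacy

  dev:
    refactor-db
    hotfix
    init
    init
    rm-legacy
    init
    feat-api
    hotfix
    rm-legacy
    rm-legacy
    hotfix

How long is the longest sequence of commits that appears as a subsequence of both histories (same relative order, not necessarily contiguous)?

6

Taking hotfix (main #1, dev #2); then init (main #2, dev #4); then init (main #4, dev #6); then rm-legacy (main #5, dev #9); then rm-legacy (main #6, dev #10); then hotfix (main #8, dev #11) gives a common subsequence of length 6. The LCS DP gives dp[10][11] = 6, so this is optimal.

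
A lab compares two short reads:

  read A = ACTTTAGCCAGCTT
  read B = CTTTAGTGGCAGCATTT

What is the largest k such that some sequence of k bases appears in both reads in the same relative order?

12

Taking C at read A[2]=read B[1] → T at read A[3]=read B[2] → T at read A[4]=read B[3] → T at read A[5]=read B[4] → A at read A[6]=read B[5] → G at read A[7]=read B[9] → C at read A[9]=read B[10] → A at read A[10]=read B[11] → G at read A[11]=read B[12] → C at read A[12]=read B[13] → T at read A[13]=read B[16] → T at read A[14]=read B[17] gives a common subsequence of length 12, and the DP table's final entry dp[14][17] is also 12, so no common subsequence is longer.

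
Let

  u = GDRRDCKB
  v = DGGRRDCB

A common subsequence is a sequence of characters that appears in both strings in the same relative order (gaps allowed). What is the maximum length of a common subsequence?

6

Pick G [1,3], R [3,4], R [4,5], D [5,6], C [6,7], B [8,8]; all 6 characters appear in both, in order, and the DP table's final entry dp[8][8] is also 6, so no common subsequence is longer.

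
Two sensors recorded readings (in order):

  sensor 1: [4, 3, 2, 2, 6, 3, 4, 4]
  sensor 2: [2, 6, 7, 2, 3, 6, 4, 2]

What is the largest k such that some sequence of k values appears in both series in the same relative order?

4

One common subsequence of length 4: 2 (sensor 1 #3, sensor 2 #1), then 2 (sensor 1 #4, sensor 2 #4), then 6 (sensor 1 #5, sensor 2 #6), then 4 (sensor 1 #7, sensor 2 #7). Since dp[8][8] = 4, nothing longer is possible.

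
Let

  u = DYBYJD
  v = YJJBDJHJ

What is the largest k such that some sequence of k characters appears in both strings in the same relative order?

Pick Y (u #2, v #1); then B (u #3, v #4); then J (u #5, v #8); all 3 characters appear in both, in order. Since dp[6][8] = 3, nothing longer is possible.

3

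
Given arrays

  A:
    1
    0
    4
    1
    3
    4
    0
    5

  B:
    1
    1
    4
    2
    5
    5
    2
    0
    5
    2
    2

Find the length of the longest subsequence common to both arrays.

Match 1 [1,1], 1 [4,2], 4 [6,3], 0 [7,8], 5 [8,9] — 5 values in the same relative order in both. Since dp[8][11] = 5, nothing longer is possible.

5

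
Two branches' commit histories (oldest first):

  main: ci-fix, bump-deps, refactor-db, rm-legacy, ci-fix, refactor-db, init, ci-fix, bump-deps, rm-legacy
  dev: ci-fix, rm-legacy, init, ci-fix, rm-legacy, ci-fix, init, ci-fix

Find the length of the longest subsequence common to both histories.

Match ci-fix [1,4] → rm-legacy [4,5] → ci-fix [5,6] → init [7,7] → ci-fix [8,8] — 5 commits in the same relative order in both, and the DP table's final entry dp[10][8] is also 5, so no common subsequence is longer.

5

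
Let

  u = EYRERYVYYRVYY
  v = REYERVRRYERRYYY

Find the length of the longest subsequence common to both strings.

9

One common subsequence of length 9: E (u #1, v #2); then Y (u #2, v #3); then E (u #4, v #4); then R (u #5, v #5); then V (u #7, v #6); then Y (u #8, v #9); then Y (u #9, v #13); then Y (u #12, v #14); then Y (u #13, v #15). Since dp[13][15] = 9, nothing longer is possible.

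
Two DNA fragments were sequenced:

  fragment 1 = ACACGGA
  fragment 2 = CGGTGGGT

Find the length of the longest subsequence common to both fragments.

Match C at fragment 1[2]=fragment 2[1], then G at fragment 1[5]=fragment 2[6], then G at fragment 1[6]=fragment 2[7] — 3 bases in the same relative order in both. The LCS DP gives dp[7][8] = 3, so this is optimal.

3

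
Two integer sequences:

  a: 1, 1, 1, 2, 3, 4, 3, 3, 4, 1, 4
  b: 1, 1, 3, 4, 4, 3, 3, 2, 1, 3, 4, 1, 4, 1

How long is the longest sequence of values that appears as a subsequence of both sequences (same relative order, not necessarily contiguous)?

One common subsequence of length 9: 1 at a[2]=b[1] → 1 at a[3]=b[2] → 3 at a[5]=b[3] → 4 at a[6]=b[5] → 3 at a[7]=b[7] → 3 at a[8]=b[10] → 4 at a[9]=b[11] → 1 at a[10]=b[12] → 4 at a[11]=b[13], and the DP table's final entry dp[11][14] is also 9, so no common subsequence is longer.

9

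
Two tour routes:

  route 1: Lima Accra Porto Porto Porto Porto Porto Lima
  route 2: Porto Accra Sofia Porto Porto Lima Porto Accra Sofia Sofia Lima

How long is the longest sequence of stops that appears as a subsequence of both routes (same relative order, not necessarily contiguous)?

Match Accra at route 1[2]=route 2[2] → Porto at route 1[3]=route 2[4] → Porto at route 1[4]=route 2[5] → Porto at route 1[5]=route 2[7] → Lima at route 1[8]=route 2[11] — 5 stops in the same relative order in both, and the DP table's final entry dp[8][11] is also 5, so no common subsequence is longer.

5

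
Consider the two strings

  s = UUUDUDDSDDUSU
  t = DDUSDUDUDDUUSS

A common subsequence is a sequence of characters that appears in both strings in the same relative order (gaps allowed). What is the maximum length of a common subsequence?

8

One common subsequence of length 8: U (s #1, t #3); then U (s #3, t #6); then D (s #4, t #7); then U (s #5, t #8); then D (s #6, t #9); then D (s #7, t #10); then S (s #8, t #13); then S (s #12, t #14), and the DP table's final entry dp[13][14] is also 8, so no common subsequence is longer.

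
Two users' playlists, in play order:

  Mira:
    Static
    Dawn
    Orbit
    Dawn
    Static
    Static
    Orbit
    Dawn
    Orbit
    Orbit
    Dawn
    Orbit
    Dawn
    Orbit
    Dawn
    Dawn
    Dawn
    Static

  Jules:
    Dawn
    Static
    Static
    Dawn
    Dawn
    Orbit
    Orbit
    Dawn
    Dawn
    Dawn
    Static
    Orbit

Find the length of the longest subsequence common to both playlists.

Taking Dawn (Mira #4, Jules #1); then Static (Mira #5, Jules #2); then Static (Mira #6, Jules #3); then Dawn (Mira #8, Jules #4); then Dawn (Mira #11, Jules #5); then Orbit (Mira #12, Jules #6); then Orbit (Mira #14, Jules #7); then Dawn (Mira #15, Jules #8); then Dawn (Mira #16, Jules #9); then Dawn (Mira #17, Jules #10); then Static (Mira #18, Jules #11) gives a common subsequence of length 11. Since dp[18][12] = 11, nothing longer is possible.

11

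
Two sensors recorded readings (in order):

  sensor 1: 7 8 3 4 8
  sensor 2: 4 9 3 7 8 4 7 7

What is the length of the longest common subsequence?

3

Let dp[i][j] be the LCS length of the first i values of sensor 1 and the first j values of sensor 2. dp[i][j] = dp[i-1][j-1]+1 when the i-th and j-th values match, else max(dp[i-1][j], dp[i][j-1]).
    ·  4  9  3  7  8  4  7  7
 ·  0  0  0  0  0  0  0  0  0
 7  0  0  0  0  1  1  1  1  1
 8  0  0  0  0  1  2  2  2  2
 3  0  0  0  1  1  2  2  2  2
 4  0  1  1  1  1  2  3  3  3
 8  0  1  1  1  1  2  3  3  3
dp[5][8] = 3. One LCS (by backtracking along matches): 7, 8, 4.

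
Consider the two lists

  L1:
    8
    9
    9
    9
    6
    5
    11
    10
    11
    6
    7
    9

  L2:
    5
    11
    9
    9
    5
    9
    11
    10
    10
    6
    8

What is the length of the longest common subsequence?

Let dp[i][j] be the LCS length of the first i values of L1 and the first j values of L2. dp[i][j] = dp[i-1][j-1]+1 when the i-th and j-th values match, else max(dp[i-1][j], dp[i][j-1]).
    ·  5 11  9  9  5  9 11 10 10  6  8
 ·  0  0  0  0  0  0  0  0  0  0  0  0
 8  0  0  0  0  0  0  0  0  0  0  0  1
 9  0  0  0  1  1  1  1  1  1  1  1  1
 9  0  0  0  1  2  2  2  2  2  2  2  2
 9  0  0  0  1  2  2  3  3  3  3  3  3
 6  0  0  0  1  2  2  3  3  3  3  4  4
 5  0  1  1  1  2  3  3  3  3  3  4  4
11  0  1  2  2  2  3  3  4  4  4  4  4
10  0  1  2  2  2  3  3  4  5  5  5  5
11  0  1  2  2  2  3  3  4  5  5  5  5
 6  0  1  2  2  2  3  3  4  5  5  6  6
 7  0  1  2  2  2  3  3  4  5  5  6  6
 9  0  1  2  3  3  3  4  4  5  5  6  6
dp[12][11] = 6. One LCS (by backtracking along matches): 9, 9, 9, 11, 10, 6.

6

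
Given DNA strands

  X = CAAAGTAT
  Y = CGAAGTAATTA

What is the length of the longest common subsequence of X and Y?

7

One common subsequence of length 7: C (X #1, Y #1) → A (X #3, Y #3) → A (X #4, Y #4) → G (X #5, Y #5) → T (X #6, Y #6) → A (X #7, Y #8) → T (X #8, Y #10). dp[8][11] = 7 confirms this is the maximum.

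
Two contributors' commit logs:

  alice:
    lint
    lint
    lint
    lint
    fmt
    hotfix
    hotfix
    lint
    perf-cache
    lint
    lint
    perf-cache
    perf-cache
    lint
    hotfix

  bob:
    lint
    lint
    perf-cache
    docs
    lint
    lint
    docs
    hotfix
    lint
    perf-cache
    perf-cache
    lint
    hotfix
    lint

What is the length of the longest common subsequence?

10

Taking lint [1,1] → lint [2,2] → lint [3,5] → lint [4,6] → hotfix [7,8] → lint [11,9] → perf-cache [12,10] → perf-cache [13,11] → lint [14,12] → hotfix [15,13] gives a common subsequence of length 10. dp[15][14] = 10 confirms this is the maximum.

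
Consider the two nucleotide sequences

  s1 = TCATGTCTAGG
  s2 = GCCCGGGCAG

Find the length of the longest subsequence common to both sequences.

Let dp[i][j] be the LCS length of the first i bases of s1 and the first j bases of s2. dp[i][j] = dp[i-1][j-1]+1 when the i-th and j-th bases match, else max(dp[i-1][j], dp[i][j-1]).
    ·  G  C  C  C  G  G  G  C  A  G
 ·  0  0  0  0  0  0  0  0  0  0  0
 T  0  0  0  0  0  0  0  0  0  0  0
 C  0  0  1  1  1  1  1  1  1  1  1
 A  0  0  1  1  1  1  1  1  1  2  2
 T  0  0  1  1  1  1  1  1  1  2  2
 G  0  1  1  1  1  2  2  2  2  2  3
 T  0  1  1  1  1  2  2  2  2  2  3
 C  0  1  2  2  2  2  2  2  3  3  3
 T  0  1  2  2  2  2  2  2  3  3  3
 A  0  1  2  2  2  2  2  2  3  4  4
 G  0  1  2  2  2  3  3  3  3  4  5
 G  0  1  2  2  2  3  4  4  4  4  5
dp[11][10] = 5. One LCS (by backtracking along matches): CGCAG.

5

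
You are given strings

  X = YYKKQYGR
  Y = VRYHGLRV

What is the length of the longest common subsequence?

3

Taking Y at X[1]=Y[3] → G at X[7]=Y[5] → R at X[8]=Y[7] gives a common subsequence of length 3. Since dp[8][8] = 3, nothing longer is possible.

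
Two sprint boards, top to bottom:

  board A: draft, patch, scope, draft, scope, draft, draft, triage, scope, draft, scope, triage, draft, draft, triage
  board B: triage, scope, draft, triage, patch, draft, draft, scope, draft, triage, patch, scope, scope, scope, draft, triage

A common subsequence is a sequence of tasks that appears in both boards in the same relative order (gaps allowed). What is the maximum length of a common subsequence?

Match draft (board A #1, board B #3), then patch (board A #2, board B #5), then draft (board A #4, board B #7), then scope (board A #5, board B #8), then draft (board A #7, board B #9), then triage (board A #8, board B #10), then scope (board A #9, board B #13), then scope (board A #11, board B #14), then draft (board A #14, board B #15), then triage (board A #15, board B #16) — 10 tasks in the same relative order in both, and the DP table's final entry dp[15][16] is also 10, so no common subsequence is longer.

10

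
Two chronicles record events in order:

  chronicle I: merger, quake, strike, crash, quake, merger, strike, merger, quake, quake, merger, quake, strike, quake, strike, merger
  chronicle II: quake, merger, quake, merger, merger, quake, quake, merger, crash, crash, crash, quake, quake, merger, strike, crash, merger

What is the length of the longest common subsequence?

One common subsequence of length 11: merger [1,2], quake [5,3], merger [6,4], merger [8,5], quake [9,6], quake [10,7], merger [11,8], quake [12,12], quake [14,13], strike [15,15], merger [16,17]. The LCS DP gives dp[16][17] = 11, so this is optimal.

11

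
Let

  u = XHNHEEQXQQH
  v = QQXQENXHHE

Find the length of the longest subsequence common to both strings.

Let dp[i][j] be the LCS length of the first i characters of u and the first j characters of v. dp[i][j] = dp[i-1][j-1]+1 when the i-th and j-th characters match, else max(dp[i-1][j], dp[i][j-1]).
    ·  Q  Q  X  Q  E  N  X  H  H  E
 ·  0  0  0  0  0  0  0  0  0  0  0
 X  0  0  0  1  1  1  1  1  1  1  1
 H  0  0  0  1  1  1  1  1  2  2  2
 N  0  0  0  1  1  1  2  2  2  2  2
 H  0  0  0  1  1  1  2  2  3  3  3
 E  0  0  0  1  1  2  2  2  3  3  4
 E  0  0  0  1  1  2  2  2  3  3  4
 Q  0  1  1  1  2  2  2  2  3  3  4
 X  0  1  1  2  2  2  2  3  3  3  4
 Q  0  1  2  2  3  3  3  3  3  3  4
 Q  0  1  2  2  3  3  3  3  3  3  4
 H  0  1  2  2  3  3  3  3  4  4  4
dp[11][10] = 4. One LCS (by backtracking along matches): XHHE.

4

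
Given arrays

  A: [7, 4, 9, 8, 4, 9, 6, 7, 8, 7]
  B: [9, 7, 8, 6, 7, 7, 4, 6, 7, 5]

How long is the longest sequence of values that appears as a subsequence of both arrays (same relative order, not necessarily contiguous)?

5

Match 7 [1,2], then 8 [4,3], then 4 [5,7], then 6 [7,8], then 7 [8,9] — 5 values in the same relative order in both. The LCS DP gives dp[10][10] = 5, so this is optimal.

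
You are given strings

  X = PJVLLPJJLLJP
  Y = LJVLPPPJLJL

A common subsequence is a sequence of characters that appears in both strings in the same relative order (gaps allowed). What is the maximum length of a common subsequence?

7

Let dp[i][j] be the LCS length of the first i characters of X and the first j characters of Y. dp[i][j] = dp[i-1][j-1]+1 when the i-th and j-th characters match, else max(dp[i-1][j], dp[i][j-1]).
    ·  L  J  V  L  P  P  P  J  L  J  L
 ·  0  0  0  0  0  0  0  0  0  0  0  0
 P  0  0  0  0  0  1  1  1  1  1  1  1
 J  0  0  1  1  1  1  1  1  2  2  2  2
 V  0  0  1  2  2  2  2  2  2  2  2  2
 L  0  1  1  2  3  3  3  3  3  3  3  3
 L  0  1  1  2  3  3  3  3  3  4  4  4
 P  0  1  1  2  3  4  4  4  4  4  4  4
 J  0  1  2  2  3  4  4  4  5  5  5  5
 J  0  1  2  2  3  4  4  4  5  5  6  6
 L  0  1  2  2  3  4  4  4  5  6  6  7
 L  0  1  2  2  3  4  4  4  5  6  6  7
 J  0  1  2  2  3  4  4  4  5  6  7  7
 P  0  1  2  2  3  4  5  5  5  6  7  7
dp[12][11] = 7. One LCS (by backtracking along matches): JVLPJJL.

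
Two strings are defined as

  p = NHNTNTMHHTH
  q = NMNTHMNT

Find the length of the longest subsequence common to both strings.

5

One common subsequence of length 5: N (p #1, q #1), then N (p #3, q #3), then T (p #4, q #4), then N (p #5, q #7), then T (p #10, q #8). dp[11][8] = 5 confirms this is the maximum.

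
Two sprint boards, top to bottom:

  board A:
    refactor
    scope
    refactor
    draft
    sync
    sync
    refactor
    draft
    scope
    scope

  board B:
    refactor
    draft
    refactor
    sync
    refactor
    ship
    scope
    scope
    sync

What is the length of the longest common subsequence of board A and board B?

Match refactor (board A #1, board B #1); then refactor (board A #3, board B #3); then sync (board A #6, board B #4); then refactor (board A #7, board B #5); then scope (board A #9, board B #7); then scope (board A #10, board B #8) — 6 tasks in the same relative order in both, and the DP table's final entry dp[10][9] is also 6, so no common subsequence is longer.

6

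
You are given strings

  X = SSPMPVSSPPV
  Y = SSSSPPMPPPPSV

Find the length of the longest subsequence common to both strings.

8

Let dp[i][j] be the LCS length of the first i characters of X and the first j characters of Y. dp[i][j] = dp[i-1][j-1]+1 when the i-th and j-th characters match, else max(dp[i-1][j], dp[i][j-1]).
    ·  S  S  S  S  P  P  M  P  P  P  P  S  V
 ·  0  0  0  0  0  0  0  0  0  0  0  0  0  0
 S  0  1  1  1  1  1  1  1  1  1  1  1  1  1
 S  0  1  2  2  2  2  2  2  2  2  2  2  2  2
 P  0  1  2  2  2  3  3  3  3  3  3  3  3  3
 M  0  1  2  2  2  3  3  4  4  4  4  4  4  4
 P  0  1  2  2  2  3  4  4  5  5  5  5  5  5
 V  0  1  2  2  2  3  4  4  5  5  5  5  5  6
 S  0  1  2  3  3  3  4  4  5  5  5  5  6  6
 S  0  1  2  3  4  4  4  4  5  5  5  5  6  6
 P  0  1  2  3  4  5  5  5  5  6  6  6  6  6
 P  0  1  2  3  4  5  6  6  6  6  7  7  7  7
 V  0  1  2  3  4  5  6  6  6  6  7  7  7  8
dp[11][13] = 8. One LCS (by backtracking along matches): SSPMPPPV.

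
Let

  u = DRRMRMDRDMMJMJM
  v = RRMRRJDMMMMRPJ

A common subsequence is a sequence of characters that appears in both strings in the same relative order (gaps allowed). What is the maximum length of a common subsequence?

10

Match R [2,1], then R [3,2], then M [4,3], then R [5,4], then R [8,5], then D [9,7], then M [10,9], then M [11,10], then M [13,11], then J [14,14] — 10 characters in the same relative order in both. The LCS DP gives dp[15][14] = 10, so this is optimal.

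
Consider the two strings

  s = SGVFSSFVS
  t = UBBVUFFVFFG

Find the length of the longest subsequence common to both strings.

4

Let dp[i][j] be the LCS length of the first i characters of s and the first j characters of t. dp[i][j] = dp[i-1][j-1]+1 when the i-th and j-th characters match, else max(dp[i-1][j], dp[i][j-1]).
    ·  U  B  B  V  U  F  F  V  F  F  G
 ·  0  0  0  0  0  0  0  0  0  0  0  0
 S  0  0  0  0  0  0  0  0  0  0  0  0
 G  0  0  0  0  0  0  0  0  0  0  0  1
 V  0  0  0  0  1  1  1  1  1  1  1  1
 F  0  0  0  0  1  1  2  2  2  2  2  2
 S  0  0  0  0  1  1  2  2  2  2  2  2
 S  0  0  0  0  1  1  2  2  2  2  2  2
 F  0  0  0  0  1  1  2  3  3  3  3  3
 V  0  0  0  0  1  1  2  3  4  4  4  4
 S  0  0  0  0  1  1  2  3  4  4  4  4
dp[9][11] = 4. One LCS (by backtracking along matches): VFFV.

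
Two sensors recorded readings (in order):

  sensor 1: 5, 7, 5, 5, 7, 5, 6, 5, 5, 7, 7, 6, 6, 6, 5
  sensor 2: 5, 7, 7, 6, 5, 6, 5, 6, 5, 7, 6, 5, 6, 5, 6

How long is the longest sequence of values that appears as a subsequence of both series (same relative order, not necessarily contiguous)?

11

Match 5 (sensor 1 #1, sensor 2 #1); then 7 (sensor 1 #2, sensor 2 #2); then 7 (sensor 1 #5, sensor 2 #3); then 5 (sensor 1 #6, sensor 2 #5); then 6 (sensor 1 #7, sensor 2 #6); then 5 (sensor 1 #8, sensor 2 #7); then 5 (sensor 1 #9, sensor 2 #9); then 7 (sensor 1 #11, sensor 2 #10); then 6 (sensor 1 #12, sensor 2 #11); then 6 (sensor 1 #13, sensor 2 #13); then 6 (sensor 1 #14, sensor 2 #15) — 11 values in the same relative order in both. dp[15][15] = 11 confirms this is the maximum.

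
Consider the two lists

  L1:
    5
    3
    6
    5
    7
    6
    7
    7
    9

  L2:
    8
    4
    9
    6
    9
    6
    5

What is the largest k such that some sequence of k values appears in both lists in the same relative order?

Let dp[i][j] be the LCS length of the first i values of L1 and the first j values of L2. dp[i][j] = dp[i-1][j-1]+1 when the i-th and j-th values match, else max(dp[i-1][j], dp[i][j-1]).
    ·  8  4  9  6  9  6  5
 ·  0  0  0  0  0  0  0  0
 5  0  0  0  0  0  0  0  1
 3  0  0  0  0  0  0  0  1
 6  0  0  0  0  1  1  1  1
 5  0  0  0  0  1  1  1  2
 7  0  0  0  0  1  1  1  2
 6  0  0  0  0  1  1  2  2
 7  0  0  0  0  1  1  2  2
 7  0  0  0  0  1  1  2  2
 9  0  0  0  1  1  2  2  2
dp[9][7] = 2. One LCS (by backtracking along matches): 6, 5.

2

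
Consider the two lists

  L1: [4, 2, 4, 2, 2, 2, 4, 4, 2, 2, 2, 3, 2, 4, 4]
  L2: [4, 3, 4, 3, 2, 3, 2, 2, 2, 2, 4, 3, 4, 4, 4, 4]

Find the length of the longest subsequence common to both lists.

10

Match 4 [1,1]; then 4 [3,3]; then 2 [4,5]; then 2 [5,7]; then 2 [6,8]; then 2 [9,9]; then 2 [10,10]; then 3 [12,12]; then 4 [14,15]; then 4 [15,16] — 10 values in the same relative order in both. Since dp[15][16] = 10, nothing longer is possible.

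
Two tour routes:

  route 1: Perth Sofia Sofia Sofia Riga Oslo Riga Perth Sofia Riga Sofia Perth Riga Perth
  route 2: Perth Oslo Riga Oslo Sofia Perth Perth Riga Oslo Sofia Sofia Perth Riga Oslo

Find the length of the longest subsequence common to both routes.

8

One common subsequence of length 8: Perth (route 1 #1, route 2 #1); then Sofia (route 1 #2, route 2 #5); then Riga (route 1 #5, route 2 #8); then Oslo (route 1 #6, route 2 #9); then Sofia (route 1 #9, route 2 #10); then Sofia (route 1 #11, route 2 #11); then Perth (route 1 #12, route 2 #12); then Riga (route 1 #13, route 2 #13). Since dp[14][14] = 8, nothing longer is possible.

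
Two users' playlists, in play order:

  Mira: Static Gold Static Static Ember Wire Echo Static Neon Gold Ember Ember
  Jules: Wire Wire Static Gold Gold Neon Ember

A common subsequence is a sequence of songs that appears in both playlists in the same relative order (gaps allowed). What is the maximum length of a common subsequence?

4

Taking Static at Mira[1]=Jules[3] → Gold at Mira[2]=Jules[5] → Neon at Mira[9]=Jules[6] → Ember at Mira[12]=Jules[7] gives a common subsequence of length 4. dp[12][7] = 4 confirms this is the maximum.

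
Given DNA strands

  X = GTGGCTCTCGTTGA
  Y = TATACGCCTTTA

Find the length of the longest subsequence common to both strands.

Pick T (X #2, Y #3) → G (X #4, Y #6) → C (X #5, Y #7) → C (X #7, Y #8) → T (X #8, Y #9) → T (X #11, Y #10) → T (X #12, Y #11) → A (X #14, Y #12); all 8 bases appear in both, in order. Since dp[14][12] = 8, nothing longer is possible.

8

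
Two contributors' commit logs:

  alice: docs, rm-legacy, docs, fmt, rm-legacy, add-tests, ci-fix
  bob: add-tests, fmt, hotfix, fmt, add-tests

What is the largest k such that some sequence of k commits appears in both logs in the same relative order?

One common subsequence of length 2: fmt (alice #4, bob #4), then add-tests (alice #6, bob #5). Since dp[7][5] = 2, nothing longer is possible.

2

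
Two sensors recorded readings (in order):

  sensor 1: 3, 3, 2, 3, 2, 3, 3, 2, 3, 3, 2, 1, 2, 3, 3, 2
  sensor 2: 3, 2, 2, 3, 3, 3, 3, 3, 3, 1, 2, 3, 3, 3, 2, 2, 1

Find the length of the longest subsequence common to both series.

Pick 3 (sensor 1 #1, sensor 2 #1), 3 (sensor 1 #2, sensor 2 #4), 3 (sensor 1 #4, sensor 2 #5), 3 (sensor 1 #6, sensor 2 #6), 3 (sensor 1 #7, sensor 2 #7), 3 (sensor 1 #9, sensor 2 #8), 3 (sensor 1 #10, sensor 2 #9), 1 (sensor 1 #12, sensor 2 #10), 2 (sensor 1 #13, sensor 2 #11), 3 (sensor 1 #14, sensor 2 #13), 3 (sensor 1 #15, sensor 2 #14), 2 (sensor 1 #16, sensor 2 #16); all 12 values appear in both, in order. Since dp[16][17] = 12, nothing longer is possible.

12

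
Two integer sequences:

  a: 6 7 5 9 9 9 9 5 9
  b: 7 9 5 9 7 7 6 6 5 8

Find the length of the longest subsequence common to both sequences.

Let dp[i][j] be the LCS length of the first i values of a and the first j values of b. dp[i][j] = dp[i-1][j-1]+1 when the i-th and j-th values match, else max(dp[i-1][j], dp[i][j-1]).
    ·  7  9  5  9  7  7  6  6  5  8
 ·  0  0  0  0  0  0  0  0  0  0  0
 6  0  0  0  0  0  0  0  1  1  1  1
 7  0  1  1  1  1  1  1  1  1  1  1
 5  0  1  1  2  2  2  2  2  2  2  2
 9  0  1  2  2  3  3  3  3  3  3  3
 9  0  1  2  2  3  3  3  3  3  3  3
 9  0  1  2  2  3  3  3  3  3  3  3
 9  0  1  2  2  3  3  3  3  3  3  3
 5  0  1  2  3  3  3  3  3  3  4  4
 9  0  1  2  3  4  4  4  4  4  4  4
dp[9][10] = 4. One LCS (by backtracking along matches): 7, 5, 9, 5.

4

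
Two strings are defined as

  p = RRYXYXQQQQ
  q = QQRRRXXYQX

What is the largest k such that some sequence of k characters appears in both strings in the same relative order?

Pick R [1,4], then R [2,5], then X [4,7], then Y [5,8], then X [6,10]; all 5 characters appear in both, in order. dp[10][10] = 5 confirms this is the maximum.

5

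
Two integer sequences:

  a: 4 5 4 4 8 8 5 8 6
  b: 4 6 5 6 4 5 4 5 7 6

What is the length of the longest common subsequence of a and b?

Let dp[i][j] be the LCS length of the first i values of a and the first j values of b. dp[i][j] = dp[i-1][j-1]+1 when the i-th and j-th values match, else max(dp[i-1][j], dp[i][j-1]).
    ·  4  6  5  6  4  5  4  5  7  6
 ·  0  0  0  0  0  0  0  0  0  0  0
 4  0  1  1  1  1  1  1  1  1  1  1
 5  0  1  1  2  2  2  2  2  2  2  2
 4  0  1  1  2  2  3  3  3  3  3  3
 4  0  1  1  2  2  3  3  4  4  4  4
 8  0  1  1  2  2  3  3  4  4  4  4
 8  0  1  1  2  2  3  3  4  4  4  4
 5  0  1  1  2  2  3  4  4  5  5  5
 8  0  1  1  2  2  3  4  4  5  5  5
 6  0  1  2  2  3  3  4  4  5  5  6
dp[9][10] = 6. One LCS (by backtracking along matches): 4, 5, 4, 4, 5, 6.

6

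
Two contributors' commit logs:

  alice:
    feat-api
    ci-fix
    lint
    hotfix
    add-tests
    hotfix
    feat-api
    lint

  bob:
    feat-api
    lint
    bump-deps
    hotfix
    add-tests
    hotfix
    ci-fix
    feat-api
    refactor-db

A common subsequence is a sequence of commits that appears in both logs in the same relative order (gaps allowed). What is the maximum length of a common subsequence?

6

Taking feat-api [1,1], then lint [3,2], then hotfix [4,4], then add-tests [5,5], then hotfix [6,6], then feat-api [7,8] gives a common subsequence of length 6. dp[8][9] = 6 confirms this is the maximum.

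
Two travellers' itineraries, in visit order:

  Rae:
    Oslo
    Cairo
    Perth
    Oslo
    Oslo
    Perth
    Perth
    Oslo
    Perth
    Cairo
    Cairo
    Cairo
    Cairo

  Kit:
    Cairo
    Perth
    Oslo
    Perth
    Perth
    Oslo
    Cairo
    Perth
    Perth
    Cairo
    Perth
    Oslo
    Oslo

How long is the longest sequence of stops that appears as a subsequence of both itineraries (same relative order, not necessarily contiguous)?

Taking Cairo at Rae[2]=Kit[1], Perth at Rae[3]=Kit[2], Oslo at Rae[5]=Kit[3], Perth at Rae[6]=Kit[4], Perth at Rae[7]=Kit[5], Oslo at Rae[8]=Kit[6], Perth at Rae[9]=Kit[9], Cairo at Rae[10]=Kit[10] gives a common subsequence of length 8, and the DP table's final entry dp[13][13] is also 8, so no common subsequence is longer.

8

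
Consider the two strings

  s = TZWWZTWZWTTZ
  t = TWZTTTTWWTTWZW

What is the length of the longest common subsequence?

Match T (s #1, t #1) → W (s #4, t #2) → Z (s #5, t #3) → T (s #6, t #7) → W (s #7, t #8) → W (s #9, t #9) → T (s #10, t #10) → T (s #11, t #11) → Z (s #12, t #13) — 9 characters in the same relative order in both. Since dp[12][14] = 9, nothing longer is possible.

9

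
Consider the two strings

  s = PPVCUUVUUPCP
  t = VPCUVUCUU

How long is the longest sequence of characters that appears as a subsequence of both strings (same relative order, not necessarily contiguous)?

6

Pick P at s[2]=t[2], C at s[4]=t[3], U at s[5]=t[4], U at s[6]=t[6], U at s[8]=t[8], U at s[9]=t[9]; all 6 characters appear in both, in order. The LCS DP gives dp[12][9] = 6, so this is optimal.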